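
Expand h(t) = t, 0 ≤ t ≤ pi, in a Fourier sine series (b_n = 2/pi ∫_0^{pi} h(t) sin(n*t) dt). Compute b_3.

b_3 = 2/pi ∫_0^{pi} (t) sin(3*t) dt.
Integrating by parts (boundary term plus one more integral), an antiderivative of (t) sin(3*t) is -t*cos(3*t)/3 + sin(3*t)/9; evaluating from 0 to pi: ∫_{0}^{pi} (t) sin(3*t) dt = (pi/3) - (0) = pi/3.
Hence b_3 = (2/pi)·(pi/3) = 2/3.

2/3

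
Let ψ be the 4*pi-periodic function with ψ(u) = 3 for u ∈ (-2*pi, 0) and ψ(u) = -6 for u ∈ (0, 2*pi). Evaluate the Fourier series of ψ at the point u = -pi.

ψ is continuous at u = -pi with value 3, so the series converges to 3 there.

3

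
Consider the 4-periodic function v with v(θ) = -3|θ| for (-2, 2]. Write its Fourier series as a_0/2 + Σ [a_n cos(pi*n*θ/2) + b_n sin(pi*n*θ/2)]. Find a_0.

a_0 = 1/2 ∫_{-2}^{2} v(θ) dθ = 1/2 · (-12) = -6.

-6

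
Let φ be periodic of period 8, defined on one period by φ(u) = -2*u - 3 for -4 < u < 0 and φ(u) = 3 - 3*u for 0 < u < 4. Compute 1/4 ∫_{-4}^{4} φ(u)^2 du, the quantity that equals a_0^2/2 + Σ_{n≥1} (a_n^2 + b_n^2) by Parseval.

82/3

1/4 ∫_{-4}^{4} φ(u)^2 du = 1/4 · (328/3) = 82/3.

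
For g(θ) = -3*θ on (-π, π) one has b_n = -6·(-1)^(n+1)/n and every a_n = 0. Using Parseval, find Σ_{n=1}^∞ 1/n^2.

Parseval: Σ b_n^2 = (1/π) ∫_{-π}^{π} g(θ)^2 dθ = 6*pi**2.
Σ b_n^2 = Σ 36/n^2, so Σ 1/n^2 = (6*pi**2)/36 = pi**2/6.

pi**2/6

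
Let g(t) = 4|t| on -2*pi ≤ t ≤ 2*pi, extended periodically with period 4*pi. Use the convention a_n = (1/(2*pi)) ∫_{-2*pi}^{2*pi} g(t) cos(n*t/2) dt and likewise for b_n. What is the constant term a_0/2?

a_0 = (1/(2*pi)) ∫_{-2*pi}^{2*pi} g(t) dt = (1/(2*pi)) · (16*pi**2) = 8*pi.
So the constant term a_0/2 = 4*pi.

4*pi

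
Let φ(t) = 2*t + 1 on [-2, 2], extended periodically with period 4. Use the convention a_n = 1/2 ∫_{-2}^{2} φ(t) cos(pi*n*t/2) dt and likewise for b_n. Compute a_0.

2

a_0 = 1/2 ∫_{-2}^{2} φ(t) dt = 1/2 · (4) = 2.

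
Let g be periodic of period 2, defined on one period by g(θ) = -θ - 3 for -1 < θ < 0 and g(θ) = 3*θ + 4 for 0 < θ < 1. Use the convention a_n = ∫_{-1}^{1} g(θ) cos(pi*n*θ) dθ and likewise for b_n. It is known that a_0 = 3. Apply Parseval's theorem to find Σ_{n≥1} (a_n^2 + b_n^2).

197/6

Parseval: a_0^2/2 + Σ_{n≥1} (a_n^2+b_n^2) = ∫_{-1}^{1} g(θ)^2 dθ = 112/3.
Subtract a_0^2/2 = 9/2: Σ (a_n^2+b_n^2) = 197/6.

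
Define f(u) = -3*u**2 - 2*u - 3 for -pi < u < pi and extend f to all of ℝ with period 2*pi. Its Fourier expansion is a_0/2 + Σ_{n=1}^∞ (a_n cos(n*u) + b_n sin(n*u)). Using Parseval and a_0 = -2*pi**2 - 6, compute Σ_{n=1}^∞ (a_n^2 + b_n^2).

8*pi**2*(5 + 3*pi**2)/15

Parseval: a_0^2/2 + Σ_{n≥1} (a_n^2+b_n^2) = 1/pi ∫_{-pi}^{pi} f(u)^2 du = 18 + 44*pi**2/3 + 18*pi**4/5.
Subtract a_0^2/2 = 2*(3 + pi**2)**2: Σ (a_n^2+b_n^2) = 8*pi**2*(5 + 3*pi**2)/15.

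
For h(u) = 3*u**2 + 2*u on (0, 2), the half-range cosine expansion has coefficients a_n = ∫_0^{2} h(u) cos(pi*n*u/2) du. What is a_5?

a_5 = ∫_0^{2} (3*u**2 + 2*u) cos(5*pi*u/2) du.
Integrating by parts twice (tabular method), an antiderivative of (3*u**2 + 2*u) cos(5*pi*u/2) is 6*u**2*sin(5*pi*u/2)/(5*pi) + 4*u*sin(5*pi*u/2)/(5*pi) + 24*u*cos(5*pi*u/2)/(25*pi**2) - 48*sin(5*pi*u/2)/(125*pi**3) + 8*cos(5*pi*u/2)/(25*pi**2); evaluating from 0 to 2: ∫_{0}^{2} (3*u**2 + 2*u) cos(5*pi*u/2) du = (-56/(25*pi**2)) - (8/(25*pi**2)) = -64/(25*pi**2).
Hence a_5 = -64/(25*pi**2).

-64/(25*pi**2)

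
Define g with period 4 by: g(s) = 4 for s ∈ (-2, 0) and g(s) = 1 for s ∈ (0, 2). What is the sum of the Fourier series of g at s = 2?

At s = 2 the one-sided limits are g(2^-) = 1 and g(2^+) = 4.
By Dirichlet's theorem the series converges to their average, [(1) + (4)]/2 = 5/2.

5/2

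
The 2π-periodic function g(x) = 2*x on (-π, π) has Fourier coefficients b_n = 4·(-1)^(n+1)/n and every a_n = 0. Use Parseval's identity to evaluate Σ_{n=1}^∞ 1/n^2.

Parseval: Σ b_n^2 = (1/π) ∫_{-π}^{π} g(x)^2 dx = 8*pi**2/3.
Σ b_n^2 = Σ 16/n^2, so Σ 1/n^2 = (8*pi**2/3)/16 = pi**2/6.

pi**2/6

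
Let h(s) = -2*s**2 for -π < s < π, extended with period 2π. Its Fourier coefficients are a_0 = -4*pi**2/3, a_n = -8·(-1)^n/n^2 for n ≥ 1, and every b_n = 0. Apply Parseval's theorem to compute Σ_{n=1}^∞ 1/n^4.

Parseval: a_0^2/2 + Σ a_n^2 = (1/π) ∫_{-π}^{π} h(s)^2 ds = 8*pi**4/5.
Subtract a_0^2/2 = 8*pi**4/9: Σ a_n^2 = 32*pi**4/45.
Since a_n^2 = 64/n^4, Σ 1/n^4 = pi**4/90.

pi**4/90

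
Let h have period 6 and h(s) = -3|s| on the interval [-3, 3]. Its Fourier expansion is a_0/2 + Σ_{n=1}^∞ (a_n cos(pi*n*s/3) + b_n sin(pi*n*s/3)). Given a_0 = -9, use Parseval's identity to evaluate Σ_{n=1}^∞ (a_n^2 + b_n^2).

Parseval: a_0^2/2 + Σ_{n≥1} (a_n^2+b_n^2) = 1/3 ∫_{-3}^{3} h(s)^2 ds = 54.
Subtract a_0^2/2 = 81/2: Σ (a_n^2+b_n^2) = 27/2.

27/2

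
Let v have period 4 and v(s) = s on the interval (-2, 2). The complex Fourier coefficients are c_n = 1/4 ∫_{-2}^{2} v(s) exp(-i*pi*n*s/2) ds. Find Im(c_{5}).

-2/(5*pi)

Since v is real-valued, Im(c_{5}) = -1/4 ∫_{-2}^{2} v(s) sin(5*pi*s/2) ds = -b_{5}/2.
v is odd and sin(5*pi*s/2) is odd, so the integrand is even: ∫_{-2}^{2} v(s) sin(5*pi*s/2) ds = 2∫_0^{2} v(s) sin(5*pi*s/2) ds.
Integrating by parts (boundary term plus one more integral), an antiderivative of (s) sin(5*pi*s/2) is -2*s*cos(5*pi*s/2)/(5*pi) + 4*sin(5*pi*s/2)/(25*pi**2); evaluating from 0 to 2: ∫_{0}^{2} (s) sin(5*pi*s/2) ds = (4/(5*pi)) - (0) = 4/(5*pi).
So ∫_{-2}^{2} v(s) sin(5*pi*s/2) ds = 8/(5*pi).
Hence Im(c_{5}) = (-1/4)·(8/(5*pi)) = -2/(5*pi).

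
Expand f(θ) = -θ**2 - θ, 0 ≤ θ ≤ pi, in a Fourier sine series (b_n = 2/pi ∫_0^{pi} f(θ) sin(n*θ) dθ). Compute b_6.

b_6 = 2/pi ∫_0^{pi} (-θ**2 - θ) sin(6*θ) dθ.
Integrating by parts twice (tabular method), an antiderivative of (-θ**2 - θ) sin(6*θ) is θ**2*cos(6*θ)/6 - θ*sin(6*θ)/18 + θ*cos(6*θ)/6 - sin(6*θ)/36 - cos(6*θ)/108; evaluating from 0 to pi: ∫_{0}^{pi} (-θ**2 - θ) sin(6*θ) dθ = (-1/108 + pi/6 + pi**2/6) - (-1/108) = pi*(1 + pi)/6.
Hence b_6 = (2/pi)·(pi*(1 + pi)/6) = 1/3 + pi/3.

1/3 + pi/3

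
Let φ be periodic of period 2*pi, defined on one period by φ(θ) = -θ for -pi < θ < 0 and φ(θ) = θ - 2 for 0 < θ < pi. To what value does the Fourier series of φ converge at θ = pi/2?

φ is continuous at θ = pi/2 with value -2 + pi/2, so the series converges to -2 + pi/2 there.

-2 + pi/2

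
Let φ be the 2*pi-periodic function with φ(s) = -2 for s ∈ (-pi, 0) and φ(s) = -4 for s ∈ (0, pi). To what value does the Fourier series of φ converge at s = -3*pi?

s = -3*pi differs from s = -pi by -1 full period(s), and the series is 2*pi-periodic.
At s = -pi the one-sided limits are φ(-pi^-) = -4 and φ(-pi^+) = -2.
By Dirichlet's theorem the series converges to their average, [(-4) + (-2)]/2 = -3.

-3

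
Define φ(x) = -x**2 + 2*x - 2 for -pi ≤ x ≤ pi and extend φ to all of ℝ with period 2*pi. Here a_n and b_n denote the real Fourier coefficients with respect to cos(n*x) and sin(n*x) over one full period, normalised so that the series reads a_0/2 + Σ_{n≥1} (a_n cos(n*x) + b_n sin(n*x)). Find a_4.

a_4 = 1/pi ∫_{-pi}^{pi} φ(x) cos(4*x) dx.
Integrating by parts twice (tabular method), an antiderivative of (-x**2 + 2*x - 2) cos(4*x) is -x**2*sin(4*x)/4 + x*sin(4*x)/2 - x*cos(4*x)/8 - 15*sin(4*x)/32 + cos(4*x)/8; evaluating from -pi to pi: ∫_{-pi}^{pi} (-x**2 + 2*x - 2) cos(4*x) dx = (1/8 - pi/8) - (1/8 + pi/8) = -pi/4.
Hence a_4 = (1/pi)·(-pi/4) = -1/4.

-1/4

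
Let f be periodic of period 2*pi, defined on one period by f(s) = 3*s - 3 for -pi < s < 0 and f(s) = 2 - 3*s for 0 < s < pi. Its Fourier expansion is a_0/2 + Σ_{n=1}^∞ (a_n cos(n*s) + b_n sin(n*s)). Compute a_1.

12/pi

a_1 = 1/pi ∫_{-pi}^{pi} f(s) cos(s) ds.
Split the integral at the breakpoints.
Integrating by parts (boundary term plus one more integral), an antiderivative of (3*s - 3) cos(s) is 3*s*sin(s) - 3*sin(s) + 3*cos(s); evaluating from -pi to 0: ∫_{-pi}^{0} (3*s - 3) cos(s) ds = (3) - (-3) = 6.
Integrating by parts (boundary term plus one more integral), an antiderivative of (2 - 3*s) cos(s) is -3*s*sin(s) + 2*sin(s) - 3*cos(s); evaluating from 0 to pi: ∫_{0}^{pi} (2 - 3*s) cos(s) ds = (3) - (-3) = 6.
Summing the pieces and multiplying by (1/pi) gives a_1 = 12/pi.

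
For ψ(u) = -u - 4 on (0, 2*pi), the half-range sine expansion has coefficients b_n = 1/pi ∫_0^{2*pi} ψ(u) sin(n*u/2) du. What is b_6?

b_6 = 1/pi ∫_0^{2*pi} (-u - 4) sin(3*u) du.
Integrating by parts (boundary term plus one more integral), an antiderivative of (-u - 4) sin(3*u) is u*cos(3*u)/3 - sin(3*u)/9 + 4*cos(3*u)/3; evaluating from 0 to 2*pi: ∫_{0}^{2*pi} (-u - 4) sin(3*u) du = (4/3 + 2*pi/3) - (4/3) = 2*pi/3.
Hence b_6 = (1/pi)·(2*pi/3) = 2/3.

2/3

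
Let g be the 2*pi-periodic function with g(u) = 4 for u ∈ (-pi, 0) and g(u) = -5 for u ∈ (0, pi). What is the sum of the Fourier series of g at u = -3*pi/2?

u = -3*pi/2 differs from u = pi/2 by -1 full period(s), and the series is 2*pi-periodic.
g is continuous at u = pi/2 with value -5, so the series converges to -5 there.

-5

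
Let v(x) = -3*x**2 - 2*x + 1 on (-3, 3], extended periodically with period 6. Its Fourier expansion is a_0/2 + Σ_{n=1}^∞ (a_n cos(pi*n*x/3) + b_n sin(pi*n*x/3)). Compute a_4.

-27/(4*pi**2)

a_4 = 1/3 ∫_{-3}^{3} v(x) cos(4*pi*x/3) dx.
Integrating by parts twice (tabular method), an antiderivative of (-3*x**2 - 2*x + 1) cos(4*pi*x/3) is -9*x**2*sin(4*pi*x/3)/(4*pi) - 3*x*sin(4*pi*x/3)/(2*pi) - 27*x*cos(4*pi*x/3)/(8*pi**2) + 81*sin(4*pi*x/3)/(32*pi**3) + 3*sin(4*pi*x/3)/(4*pi) - 9*cos(4*pi*x/3)/(8*pi**2); evaluating from -3 to 3: ∫_{-3}^{3} (-3*x**2 - 2*x + 1) cos(4*pi*x/3) dx = (-45/(4*pi**2)) - (9/pi**2) = -81/(4*pi**2).
Hence a_4 = (1/3)·(-81/(4*pi**2)) = -27/(4*pi**2).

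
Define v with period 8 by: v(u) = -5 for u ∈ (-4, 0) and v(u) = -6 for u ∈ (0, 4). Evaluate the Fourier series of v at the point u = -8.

u = -8 differs from u = 0 by -1 full period(s), and the series is 8-periodic.
At u = 0 the one-sided limits are v(0^-) = -5 and v(0^+) = -6.
By Dirichlet's theorem the series converges to their average, [(-5) + (-6)]/2 = -11/2.

-11/2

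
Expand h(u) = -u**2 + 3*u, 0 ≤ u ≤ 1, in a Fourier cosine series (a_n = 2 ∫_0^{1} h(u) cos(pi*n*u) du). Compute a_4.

a_4 = 2 ∫_0^{1} (-u**2 + 3*u) cos(4*pi*u) du.
Integrating by parts twice (tabular method), an antiderivative of (-u**2 + 3*u) cos(4*pi*u) is -u**2*sin(4*pi*u)/(4*pi) + 3*u*sin(4*pi*u)/(4*pi) - u*cos(4*pi*u)/(8*pi**2) + sin(4*pi*u)/(32*pi**3) + 3*cos(4*pi*u)/(16*pi**2); evaluating from 0 to 1: ∫_{0}^{1} (-u**2 + 3*u) cos(4*pi*u) du = (1/(16*pi**2)) - (3/(16*pi**2)) = -1/(8*pi**2).
Hence a_4 = 2·(-1/(8*pi**2)) = -1/(4*pi**2).

-1/(4*pi**2)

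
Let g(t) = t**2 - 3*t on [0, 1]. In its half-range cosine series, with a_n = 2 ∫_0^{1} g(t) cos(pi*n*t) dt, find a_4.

1/(4*pi**2)

a_4 = 2 ∫_0^{1} (t**2 - 3*t) cos(4*pi*t) dt.
Integrating by parts twice (tabular method), an antiderivative of (t**2 - 3*t) cos(4*pi*t) is t**2*sin(4*pi*t)/(4*pi) - 3*t*sin(4*pi*t)/(4*pi) + t*cos(4*pi*t)/(8*pi**2) - sin(4*pi*t)/(32*pi**3) - 3*cos(4*pi*t)/(16*pi**2); evaluating from 0 to 1: ∫_{0}^{1} (t**2 - 3*t) cos(4*pi*t) dt = (-1/(16*pi**2)) - (-3/(16*pi**2)) = 1/(8*pi**2).
Hence a_4 = 2·(1/(8*pi**2)) = 1/(4*pi**2).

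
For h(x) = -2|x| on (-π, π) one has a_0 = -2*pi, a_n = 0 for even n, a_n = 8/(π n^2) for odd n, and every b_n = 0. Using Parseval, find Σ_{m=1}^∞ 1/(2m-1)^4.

Parseval: a_0^2/2 + Σ a_n^2 = (1/π) ∫_{-π}^{π} h(x)^2 dx = 8*pi**2/3.
Subtract a_0^2/2 = 2*pi**2: Σ a_n^2 = 2*pi**2/3.
Only odd n contribute, with a_n^2 = 64/(π^2 n^4), so Σ_{m≥1} 1/(2m-1)^4 = π^2·(2*pi**2/3)/64 = pi**4/96.

pi**4/96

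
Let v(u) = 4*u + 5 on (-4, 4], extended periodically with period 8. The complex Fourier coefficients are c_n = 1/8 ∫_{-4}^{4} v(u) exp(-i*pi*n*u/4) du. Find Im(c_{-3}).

16/(3*pi)

Since v is real-valued, Im(c_{-3}) = -1/8 ∫_{-4}^{4} v(u) sin(-3*pi*u/4) du = b_{3}/2.
Integrating by parts (boundary term plus one more integral), an antiderivative of (4*u + 5) sin(-3*pi*u/4) is 16*u*cos(3*pi*u/4)/(3*pi) - 64*sin(3*pi*u/4)/(9*pi**2) + 20*cos(3*pi*u/4)/(3*pi); evaluating from -4 to 4: ∫_{-4}^{4} (4*u + 5) sin(-3*pi*u/4) du = (-28/pi) - (44/(3*pi)) = -128/(3*pi).
Hence Im(c_{-3}) = (-1/8)·(-128/(3*pi)) = 16/(3*pi).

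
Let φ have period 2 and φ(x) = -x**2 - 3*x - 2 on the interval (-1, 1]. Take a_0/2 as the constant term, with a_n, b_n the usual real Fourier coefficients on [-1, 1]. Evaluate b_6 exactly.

1/pi

b_6 = ∫_{-1}^{1} φ(x) sin(6*pi*x) dx.
Integrating by parts twice (tabular method), an antiderivative of (-x**2 - 3*x - 2) sin(6*pi*x) is x**2*cos(6*pi*x)/(6*pi) - x*sin(6*pi*x)/(18*pi**2) + x*cos(6*pi*x)/(2*pi) - sin(6*pi*x)/(12*pi**2) - cos(6*pi*x)/(108*pi**3) + cos(6*pi*x)/(3*pi); evaluating from -1 to 1: ∫_{-1}^{1} (-x**2 - 3*x - 2) sin(6*pi*x) dx = ((-1/108 + pi**2)/pi**3) - (-1/(108*pi**3)) = 1/pi.
Hence b_6 = 1/pi.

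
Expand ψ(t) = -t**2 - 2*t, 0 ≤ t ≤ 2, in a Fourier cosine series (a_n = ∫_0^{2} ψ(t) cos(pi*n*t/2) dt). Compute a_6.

-4/(9*pi**2)

a_6 = ∫_0^{2} (-t**2 - 2*t) cos(3*pi*t) dt.
Integrating by parts twice (tabular method), an antiderivative of (-t**2 - 2*t) cos(3*pi*t) is -t**2*sin(3*pi*t)/(3*pi) - 2*t*sin(3*pi*t)/(3*pi) - 2*t*cos(3*pi*t)/(9*pi**2) + 2*sin(3*pi*t)/(27*pi**3) - 2*cos(3*pi*t)/(9*pi**2); evaluating from 0 to 2: ∫_{0}^{2} (-t**2 - 2*t) cos(3*pi*t) dt = (-2/(3*pi**2)) - (-2/(9*pi**2)) = -4/(9*pi**2).
Hence a_6 = -4/(9*pi**2).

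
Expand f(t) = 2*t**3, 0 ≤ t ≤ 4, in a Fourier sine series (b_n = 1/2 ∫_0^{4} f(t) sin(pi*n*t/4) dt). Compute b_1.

b_1 = 1/2 ∫_0^{4} (2*t**3) sin(pi*t/4) dt.
Integrating by parts three times (tabular method), an antiderivative of (2*t**3) sin(pi*t/4) is -8*t**3*cos(pi*t/4)/pi + 96*t**2*sin(pi*t/4)/pi**2 + 768*t*cos(pi*t/4)/pi**3 - 3072*sin(pi*t/4)/pi**4; evaluating from 0 to 4: ∫_{0}^{4} (2*t**3) sin(pi*t/4) dt = (-3072/pi**3 + 512/pi) - (0) = -3072/pi**3 + 512/pi.
Hence b_1 = (1/2)·(-3072/pi**3 + 512/pi) = -1536/pi**3 + 256/pi.

-1536/pi**3 + 256/pi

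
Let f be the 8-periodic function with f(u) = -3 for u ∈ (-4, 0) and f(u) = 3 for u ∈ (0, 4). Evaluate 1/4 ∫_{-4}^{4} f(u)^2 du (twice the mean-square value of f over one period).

18

1/4 ∫_{-4}^{4} f(u)^2 du = 1/4 · (72) = 18.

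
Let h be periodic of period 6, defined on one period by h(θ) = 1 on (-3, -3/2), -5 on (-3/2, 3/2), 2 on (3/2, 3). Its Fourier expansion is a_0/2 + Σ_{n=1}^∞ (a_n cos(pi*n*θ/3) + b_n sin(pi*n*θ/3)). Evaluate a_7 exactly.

a_7 = 1/3 ∫_{-3}^{3} h(θ) cos(7*pi*θ/3) dθ.
Split the integral at the breakpoints.
Directly, an antiderivative of (1) cos(7*pi*θ/3) is 3*sin(7*pi*θ/3)/(7*pi); evaluating from -3 to -3/2: ∫_{-3}^{-3/2} (1) cos(7*pi*θ/3) dθ = (3/(7*pi)) - (0) = 3/(7*pi).
Directly, an antiderivative of (-5) cos(7*pi*θ/3) is -15*sin(7*pi*θ/3)/(7*pi); evaluating from -3/2 to 3/2: ∫_{-3/2}^{3/2} (-5) cos(7*pi*θ/3) dθ = (15/(7*pi)) - (-15/(7*pi)) = 30/(7*pi).
Directly, an antiderivative of (2) cos(7*pi*θ/3) is 6*sin(7*pi*θ/3)/(7*pi); evaluating from 3/2 to 3: ∫_{3/2}^{3} (2) cos(7*pi*θ/3) dθ = (0) - (-6/(7*pi)) = 6/(7*pi).
Summing the pieces and multiplying by (1/3) gives a_7 = 13/(7*pi).

13/(7*pi)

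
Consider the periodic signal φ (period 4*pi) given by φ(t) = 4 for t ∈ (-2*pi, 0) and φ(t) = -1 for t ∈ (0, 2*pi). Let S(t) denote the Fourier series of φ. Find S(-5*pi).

t = -5*pi differs from t = -pi by -1 full period(s), and the series is 4*pi-periodic.
φ is continuous at t = -pi with value 4, so the series converges to 4 there.

4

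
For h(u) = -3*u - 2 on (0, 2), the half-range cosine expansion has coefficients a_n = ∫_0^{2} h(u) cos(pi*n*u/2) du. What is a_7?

a_7 = ∫_0^{2} (-3*u - 2) cos(7*pi*u/2) du.
Integrating by parts (boundary term plus one more integral), an antiderivative of (-3*u - 2) cos(7*pi*u/2) is -6*u*sin(7*pi*u/2)/(7*pi) - 4*sin(7*pi*u/2)/(7*pi) - 12*cos(7*pi*u/2)/(49*pi**2); evaluating from 0 to 2: ∫_{0}^{2} (-3*u - 2) cos(7*pi*u/2) du = (12/(49*pi**2)) - (-12/(49*pi**2)) = 24/(49*pi**2).
Hence a_7 = 24/(49*pi**2).

24/(49*pi**2)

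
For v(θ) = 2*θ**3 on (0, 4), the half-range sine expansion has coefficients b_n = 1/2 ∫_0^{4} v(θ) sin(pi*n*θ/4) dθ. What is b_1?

b_1 = 1/2 ∫_0^{4} (2*θ**3) sin(pi*θ/4) dθ.
Integrating by parts three times (tabular method), an antiderivative of (2*θ**3) sin(pi*θ/4) is -8*θ**3*cos(pi*θ/4)/pi + 96*θ**2*sin(pi*θ/4)/pi**2 + 768*θ*cos(pi*θ/4)/pi**3 - 3072*sin(pi*θ/4)/pi**4; evaluating from 0 to 4: ∫_{0}^{4} (2*θ**3) sin(pi*θ/4) dθ = (-3072/pi**3 + 512/pi) - (0) = -3072/pi**3 + 512/pi.
Hence b_1 = (1/2)·(-3072/pi**3 + 512/pi) = -1536/pi**3 + 256/pi.

-1536/pi**3 + 256/pi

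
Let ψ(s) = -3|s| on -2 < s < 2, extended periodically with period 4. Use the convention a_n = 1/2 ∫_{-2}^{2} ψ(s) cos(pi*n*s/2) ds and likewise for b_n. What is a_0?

-6

a_0 = 1/2 ∫_{-2}^{2} ψ(s) ds = 1/2 · (-12) = -6.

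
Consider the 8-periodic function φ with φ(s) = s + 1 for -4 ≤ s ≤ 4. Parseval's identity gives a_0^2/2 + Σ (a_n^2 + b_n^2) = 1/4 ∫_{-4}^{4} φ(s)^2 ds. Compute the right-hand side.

38/3

1/4 ∫_{-4}^{4} φ(s)^2 ds = 1/4 · (152/3) = 38/3.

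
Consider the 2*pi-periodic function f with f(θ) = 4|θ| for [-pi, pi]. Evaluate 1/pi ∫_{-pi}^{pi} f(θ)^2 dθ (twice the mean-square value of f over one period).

32*pi**2/3

1/pi ∫_{-pi}^{pi} f(θ)^2 dθ = 1/pi · (32*pi**3/3) = 32*pi**2/3.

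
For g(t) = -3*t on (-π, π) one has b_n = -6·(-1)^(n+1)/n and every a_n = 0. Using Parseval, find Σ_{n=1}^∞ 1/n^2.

Parseval: Σ b_n^2 = (1/π) ∫_{-π}^{π} g(t)^2 dt = 6*pi**2.
Σ b_n^2 = Σ 36/n^2, so Σ 1/n^2 = (6*pi**2)/36 = pi**2/6.

pi**2/6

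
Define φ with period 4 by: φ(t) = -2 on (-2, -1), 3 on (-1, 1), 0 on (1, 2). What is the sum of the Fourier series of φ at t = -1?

1/2

At t = -1 the one-sided limits are φ(-1^-) = -2 and φ(-1^+) = 3.
By Dirichlet's theorem the series converges to their average, [(-2) + (3)]/2 = 1/2.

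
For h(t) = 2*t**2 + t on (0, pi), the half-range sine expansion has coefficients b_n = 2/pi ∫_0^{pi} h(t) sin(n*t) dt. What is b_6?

-2*pi/3 - 1/3

b_6 = 2/pi ∫_0^{pi} (2*t**2 + t) sin(6*t) dt.
Integrating by parts twice (tabular method), an antiderivative of (2*t**2 + t) sin(6*t) is -t**2*cos(6*t)/3 + t*sin(6*t)/9 - t*cos(6*t)/6 + sin(6*t)/36 + cos(6*t)/54; evaluating from 0 to pi: ∫_{0}^{pi} (2*t**2 + t) sin(6*t) dt = (-pi**2/3 - pi/6 + 1/54) - (1/54) = -pi*(1 + 2*pi)/6.
Hence b_6 = (2/pi)·(-pi*(1 + 2*pi)/6) = -2*pi/3 - 1/3.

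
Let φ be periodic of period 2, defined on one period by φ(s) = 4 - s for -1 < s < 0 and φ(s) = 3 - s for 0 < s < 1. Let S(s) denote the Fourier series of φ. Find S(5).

7/2

s = 5 differs from s = 1 by 2 full period(s), and the series is 2-periodic.
At s = 1 the one-sided limits are φ(1^-) = 2 and φ(1^+) = 5.
By Dirichlet's theorem the series converges to their average, [(2) + (5)]/2 = 7/2.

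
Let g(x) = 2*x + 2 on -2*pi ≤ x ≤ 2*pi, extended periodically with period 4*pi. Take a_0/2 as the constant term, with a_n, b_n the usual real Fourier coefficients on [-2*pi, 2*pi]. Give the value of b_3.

b_3 = (1/(2*pi)) ∫_{-2*pi}^{2*pi} g(x) sin(3*x/2) dx.
Integrating by parts (boundary term plus one more integral), an antiderivative of (2*x + 2) sin(3*x/2) is -4*x*cos(3*x/2)/3 + 8*sin(3*x/2)/9 - 4*cos(3*x/2)/3; evaluating from -2*pi to 2*pi: ∫_{-2*pi}^{2*pi} (2*x + 2) sin(3*x/2) dx = (4/3 + 8*pi/3) - (4/3 - 8*pi/3) = 16*pi/3.
Hence b_3 = (1/(2*pi))·(16*pi/3) = 8/3.

8/3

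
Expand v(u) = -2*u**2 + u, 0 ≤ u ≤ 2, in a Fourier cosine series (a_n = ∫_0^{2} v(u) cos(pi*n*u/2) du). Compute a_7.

a_7 = ∫_0^{2} (-2*u**2 + u) cos(7*pi*u/2) du.
Integrating by parts twice (tabular method), an antiderivative of (-2*u**2 + u) cos(7*pi*u/2) is -4*u**2*sin(7*pi*u/2)/(7*pi) + 2*u*sin(7*pi*u/2)/(7*pi) - 16*u*cos(7*pi*u/2)/(49*pi**2) + 32*sin(7*pi*u/2)/(343*pi**3) + 4*cos(7*pi*u/2)/(49*pi**2); evaluating from 0 to 2: ∫_{0}^{2} (-2*u**2 + u) cos(7*pi*u/2) du = (4/(7*pi**2)) - (4/(49*pi**2)) = 24/(49*pi**2).
Hence a_7 = 24/(49*pi**2).

24/(49*pi**2)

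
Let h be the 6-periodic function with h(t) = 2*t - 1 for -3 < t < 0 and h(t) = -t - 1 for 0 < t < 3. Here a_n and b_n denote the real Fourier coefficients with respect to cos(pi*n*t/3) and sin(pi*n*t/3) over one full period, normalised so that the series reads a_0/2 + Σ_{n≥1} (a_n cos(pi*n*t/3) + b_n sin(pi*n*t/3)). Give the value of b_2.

-3/(2*pi)

b_2 = 1/3 ∫_{-3}^{3} h(t) sin(2*pi*t/3) dt.
Split the integral at the breakpoints.
Integrating by parts (boundary term plus one more integral), an antiderivative of (2*t - 1) sin(2*pi*t/3) is -3*t*cos(2*pi*t/3)/pi + 9*sin(2*pi*t/3)/(2*pi**2) + 3*cos(2*pi*t/3)/(2*pi); evaluating from -3 to 0: ∫_{-3}^{0} (2*t - 1) sin(2*pi*t/3) dt = (3/(2*pi)) - (21/(2*pi)) = -9/pi.
Integrating by parts (boundary term plus one more integral), an antiderivative of (-t - 1) sin(2*pi*t/3) is 3*t*cos(2*pi*t/3)/(2*pi) - 9*sin(2*pi*t/3)/(4*pi**2) + 3*cos(2*pi*t/3)/(2*pi); evaluating from 0 to 3: ∫_{0}^{3} (-t - 1) sin(2*pi*t/3) dt = (6/pi) - (3/(2*pi)) = 9/(2*pi).
Summing the pieces and multiplying by (1/3) gives b_2 = -3/(2*pi).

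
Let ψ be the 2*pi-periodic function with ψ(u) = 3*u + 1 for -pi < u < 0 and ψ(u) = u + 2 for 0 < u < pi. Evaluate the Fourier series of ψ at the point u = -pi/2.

ψ is continuous at u = -pi/2 with value 1 - 3*pi/2, so the series converges to 1 - 3*pi/2 there.

1 - 3*pi/2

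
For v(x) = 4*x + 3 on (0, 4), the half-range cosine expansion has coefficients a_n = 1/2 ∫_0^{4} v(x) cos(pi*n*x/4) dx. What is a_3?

a_3 = 1/2 ∫_0^{4} (4*x + 3) cos(3*pi*x/4) dx.
Integrating by parts (boundary term plus one more integral), an antiderivative of (4*x + 3) cos(3*pi*x/4) is 16*x*sin(3*pi*x/4)/(3*pi) + 4*sin(3*pi*x/4)/pi + 64*cos(3*pi*x/4)/(9*pi**2); evaluating from 0 to 4: ∫_{0}^{4} (4*x + 3) cos(3*pi*x/4) dx = (-64/(9*pi**2)) - (64/(9*pi**2)) = -128/(9*pi**2).
Hence a_3 = (1/2)·(-128/(9*pi**2)) = -64/(9*pi**2).

-64/(9*pi**2)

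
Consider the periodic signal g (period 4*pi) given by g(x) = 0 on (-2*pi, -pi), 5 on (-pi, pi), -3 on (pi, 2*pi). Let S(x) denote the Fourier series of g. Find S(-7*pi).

1

x = -7*pi differs from x = pi by -2 full period(s), and the series is 4*pi-periodic.
At x = pi the one-sided limits are g(pi^-) = 5 and g(pi^+) = -3.
By Dirichlet's theorem the series converges to their average, [(5) + (-3)]/2 = 1.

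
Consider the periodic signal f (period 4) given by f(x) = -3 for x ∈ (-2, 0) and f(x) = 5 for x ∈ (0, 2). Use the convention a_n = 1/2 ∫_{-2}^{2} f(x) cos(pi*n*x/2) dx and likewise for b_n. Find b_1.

16/pi

b_1 = 1/2 ∫_{-2}^{2} f(x) sin(pi*x/2) dx.
Split the integral at the breakpoints.
Directly, an antiderivative of (-3) sin(pi*x/2) is 6*cos(pi*x/2)/pi; evaluating from -2 to 0: ∫_{-2}^{0} (-3) sin(pi*x/2) dx = (6/pi) - (-6/pi) = 12/pi.
Directly, an antiderivative of (5) sin(pi*x/2) is -10*cos(pi*x/2)/pi; evaluating from 0 to 2: ∫_{0}^{2} (5) sin(pi*x/2) dx = (10/pi) - (-10/pi) = 20/pi.
Summing the pieces and multiplying by (1/2) gives b_1 = 16/pi.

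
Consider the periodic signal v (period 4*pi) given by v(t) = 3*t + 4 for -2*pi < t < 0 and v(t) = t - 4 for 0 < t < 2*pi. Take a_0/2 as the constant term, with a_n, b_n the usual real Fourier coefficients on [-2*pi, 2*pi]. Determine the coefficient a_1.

a_1 = (1/(2*pi)) ∫_{-2*pi}^{2*pi} v(t) cos(t/2) dt.
Split the integral at the breakpoints.
Integrating by parts (boundary term plus one more integral), an antiderivative of (3*t + 4) cos(t/2) is 6*t*sin(t/2) + 8*sin(t/2) + 12*cos(t/2); evaluating from -2*pi to 0: ∫_{-2*pi}^{0} (3*t + 4) cos(t/2) dt = (12) - (-12) = 24.
Integrating by parts (boundary term plus one more integral), an antiderivative of (t - 4) cos(t/2) is 2*t*sin(t/2) - 8*sin(t/2) + 4*cos(t/2); evaluating from 0 to 2*pi: ∫_{0}^{2*pi} (t - 4) cos(t/2) dt = (-4) - (4) = -8.
Summing the pieces and multiplying by (1/(2*pi)) gives a_1 = 8/pi.

8/pi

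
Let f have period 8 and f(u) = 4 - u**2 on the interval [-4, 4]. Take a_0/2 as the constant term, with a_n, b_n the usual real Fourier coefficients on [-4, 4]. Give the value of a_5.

a_5 = 1/4 ∫_{-4}^{4} f(u) cos(5*pi*u/4) du.
f is even and cos(5*pi*u/4) is even, so the integrand is even and a_5 = 1/2 ∫_0^{4} f(u) cos(5*pi*u/4) du.
Integrating by parts twice (tabular method), an antiderivative of (4 - u**2) cos(5*pi*u/4) is -4*u**2*sin(5*pi*u/4)/(5*pi) - 32*u*cos(5*pi*u/4)/(25*pi**2) + 128*sin(5*pi*u/4)/(125*pi**3) + 16*sin(5*pi*u/4)/(5*pi); evaluating from 0 to 4: ∫_{0}^{4} (4 - u**2) cos(5*pi*u/4) du = (128/(25*pi**2)) - (0) = 128/(25*pi**2).
Hence a_5 = (1/2)·(128/(25*pi**2)) = 64/(25*pi**2).

64/(25*pi**2)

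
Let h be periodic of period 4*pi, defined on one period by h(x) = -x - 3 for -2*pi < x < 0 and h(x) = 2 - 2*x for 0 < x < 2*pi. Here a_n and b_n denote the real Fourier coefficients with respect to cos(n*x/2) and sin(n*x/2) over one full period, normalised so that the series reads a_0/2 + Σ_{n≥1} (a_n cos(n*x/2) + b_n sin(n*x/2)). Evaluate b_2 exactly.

3

b_2 = (1/(2*pi)) ∫_{-2*pi}^{2*pi} h(x) sin(x) dx.
Split the integral at the breakpoints.
Integrating by parts (boundary term plus one more integral), an antiderivative of (-x - 3) sin(x) is x*cos(x) - sin(x) + 3*cos(x); evaluating from -2*pi to 0: ∫_{-2*pi}^{0} (-x - 3) sin(x) dx = (3) - (3 - 2*pi) = 2*pi.
Integrating by parts (boundary term plus one more integral), an antiderivative of (2 - 2*x) sin(x) is 2*x*cos(x) - 2*sin(x) - 2*cos(x); evaluating from 0 to 2*pi: ∫_{0}^{2*pi} (2 - 2*x) sin(x) dx = (-2 + 4*pi) - (-2) = 4*pi.
Summing the pieces and multiplying by (1/(2*pi)) gives b_2 = 3.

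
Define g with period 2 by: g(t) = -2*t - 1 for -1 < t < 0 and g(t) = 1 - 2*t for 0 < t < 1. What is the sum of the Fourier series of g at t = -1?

0

At t = -1 the one-sided limits are g(-1^-) = -1 and g(-1^+) = 1.
By Dirichlet's theorem the series converges to their average, [(-1) + (1)]/2 = 0.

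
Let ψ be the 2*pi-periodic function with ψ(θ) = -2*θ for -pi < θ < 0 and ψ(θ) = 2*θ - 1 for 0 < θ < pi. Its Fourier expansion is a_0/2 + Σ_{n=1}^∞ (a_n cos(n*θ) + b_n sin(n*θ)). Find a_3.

-8/(9*pi)

a_3 = 1/pi ∫_{-pi}^{pi} ψ(θ) cos(3*θ) dθ.
Split the integral at the breakpoints.
Integrating by parts (boundary term plus one more integral), an antiderivative of (-2*θ) cos(3*θ) is -2*θ*sin(3*θ)/3 - 2*cos(3*θ)/9; evaluating from -pi to 0: ∫_{-pi}^{0} (-2*θ) cos(3*θ) dθ = (-2/9) - (2/9) = -4/9.
Integrating by parts (boundary term plus one more integral), an antiderivative of (2*θ - 1) cos(3*θ) is 2*θ*sin(3*θ)/3 - sin(3*θ)/3 + 2*cos(3*θ)/9; evaluating from 0 to pi: ∫_{0}^{pi} (2*θ - 1) cos(3*θ) dθ = (-2/9) - (2/9) = -4/9.
Summing the pieces and multiplying by (1/pi) gives a_3 = -8/(9*pi).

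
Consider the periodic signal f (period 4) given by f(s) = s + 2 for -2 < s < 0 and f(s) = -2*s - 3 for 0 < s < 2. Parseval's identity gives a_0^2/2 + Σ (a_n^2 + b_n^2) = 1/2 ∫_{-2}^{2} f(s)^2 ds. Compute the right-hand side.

1/2 ∫_{-2}^{2} f(s)^2 ds = 1/2 · (166/3) = 83/3.

83/3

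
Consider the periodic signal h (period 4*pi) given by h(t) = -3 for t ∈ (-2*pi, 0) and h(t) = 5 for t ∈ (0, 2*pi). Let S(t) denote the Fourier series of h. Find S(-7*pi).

5

t = -7*pi differs from t = pi by -2 full period(s), and the series is 4*pi-periodic.
h is continuous at t = pi with value 5, so the series converges to 5 there.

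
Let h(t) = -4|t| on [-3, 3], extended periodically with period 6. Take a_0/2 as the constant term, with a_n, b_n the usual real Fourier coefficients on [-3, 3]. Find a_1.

48/pi**2

a_1 = 1/3 ∫_{-3}^{3} h(t) cos(pi*t/3) dt.
h is even and cos(pi*t/3) is even, so the integrand is even and a_1 = 2/3 ∫_0^{3} h(t) cos(pi*t/3) dt.
Integrating by parts (boundary term plus one more integral), an antiderivative of (-4*t) cos(pi*t/3) is -12*t*sin(pi*t/3)/pi - 36*cos(pi*t/3)/pi**2; evaluating from 0 to 3: ∫_{0}^{3} (-4*t) cos(pi*t/3) dt = (36/pi**2) - (-36/pi**2) = 72/pi**2.
Hence a_1 = (2/3)·(72/pi**2) = 48/pi**2.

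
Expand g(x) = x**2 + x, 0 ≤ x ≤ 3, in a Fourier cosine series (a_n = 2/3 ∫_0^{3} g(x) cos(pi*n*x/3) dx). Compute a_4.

a_4 = 2/3 ∫_0^{3} (x**2 + x) cos(4*pi*x/3) dx.
Integrating by parts twice (tabular method), an antiderivative of (x**2 + x) cos(4*pi*x/3) is 3*x**2*sin(4*pi*x/3)/(4*pi) + 3*x*sin(4*pi*x/3)/(4*pi) + 9*x*cos(4*pi*x/3)/(8*pi**2) - 27*sin(4*pi*x/3)/(32*pi**3) + 9*cos(4*pi*x/3)/(16*pi**2); evaluating from 0 to 3: ∫_{0}^{3} (x**2 + x) cos(4*pi*x/3) dx = (63/(16*pi**2)) - (9/(16*pi**2)) = 27/(8*pi**2).
Hence a_4 = (2/3)·(27/(8*pi**2)) = 9/(4*pi**2).

9/(4*pi**2)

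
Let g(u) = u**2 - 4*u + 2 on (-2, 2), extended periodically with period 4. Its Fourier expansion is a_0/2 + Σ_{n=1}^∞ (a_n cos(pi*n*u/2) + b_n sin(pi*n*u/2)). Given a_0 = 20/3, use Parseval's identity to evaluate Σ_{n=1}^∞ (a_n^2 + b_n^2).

Parseval: a_0^2/2 + Σ_{n≥1} (a_n^2+b_n^2) = 1/2 ∫_{-2}^{2} g(u)^2 du = 1016/15.
Subtract a_0^2/2 = 200/9: Σ (a_n^2+b_n^2) = 2048/45.

2048/45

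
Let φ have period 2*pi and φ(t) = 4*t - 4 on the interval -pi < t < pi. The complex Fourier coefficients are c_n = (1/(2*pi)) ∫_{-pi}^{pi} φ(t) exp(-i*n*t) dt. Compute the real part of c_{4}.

Since φ is real-valued, Re(c_{4}) = (1/(2*pi)) ∫_{-pi}^{pi} φ(t) cos(4*t) dt = a_{4}/2.
Integrating by parts (boundary term plus one more integral), an antiderivative of (4*t - 4) cos(4*t) is t*sin(4*t) - sin(4*t) + cos(4*t)/4; evaluating from -pi to pi: ∫_{-pi}^{pi} (4*t - 4) cos(4*t) dt = (1/4) - (1/4) = 0.
Hence Re(c_{4}) = (1/(2*pi))·(0) = 0.

0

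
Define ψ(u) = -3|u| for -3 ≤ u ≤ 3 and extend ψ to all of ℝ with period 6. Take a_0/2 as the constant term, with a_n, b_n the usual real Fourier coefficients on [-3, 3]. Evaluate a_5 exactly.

a_5 = 1/3 ∫_{-3}^{3} ψ(u) cos(5*pi*u/3) du.
ψ is even and cos(5*pi*u/3) is even, so the integrand is even and a_5 = 2/3 ∫_0^{3} ψ(u) cos(5*pi*u/3) du.
Integrating by parts (boundary term plus one more integral), an antiderivative of (-3*u) cos(5*pi*u/3) is -9*u*sin(5*pi*u/3)/(5*pi) - 27*cos(5*pi*u/3)/(25*pi**2); evaluating from 0 to 3: ∫_{0}^{3} (-3*u) cos(5*pi*u/3) du = (27/(25*pi**2)) - (-27/(25*pi**2)) = 54/(25*pi**2).
Hence a_5 = (2/3)·(54/(25*pi**2)) = 36/(25*pi**2).

36/(25*pi**2)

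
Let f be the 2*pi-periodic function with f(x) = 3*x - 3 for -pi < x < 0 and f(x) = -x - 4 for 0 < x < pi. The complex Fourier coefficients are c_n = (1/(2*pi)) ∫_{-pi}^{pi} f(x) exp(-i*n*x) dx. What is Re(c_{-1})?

4/pi

Since f is real-valued, Re(c_{-1}) = (1/(2*pi)) ∫_{-pi}^{pi} f(x) cos(-x) dx = a_{1}/2.
Split the integral at the breakpoints.
Integrating by parts (boundary term plus one more integral), an antiderivative of (3*x - 3) cos(-x) is 3*x*sin(x) - 3*sin(x) + 3*cos(x); evaluating from -pi to 0: ∫_{-pi}^{0} (3*x - 3) cos(-x) dx = (3) - (-3) = 6.
Integrating by parts (boundary term plus one more integral), an antiderivative of (-x - 4) cos(-x) is -x*sin(x) - 4*sin(x) - cos(x); evaluating from 0 to pi: ∫_{0}^{pi} (-x - 4) cos(-x) dx = (1) - (-1) = 2.
So ∫_{-pi}^{pi} f(x) cos(-x) dx = 8.
Hence Re(c_{-1}) = (1/(2*pi))·(8) = 4/pi.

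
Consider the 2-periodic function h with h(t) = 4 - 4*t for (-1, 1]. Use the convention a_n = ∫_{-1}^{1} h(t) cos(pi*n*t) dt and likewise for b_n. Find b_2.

b_2 = ∫_{-1}^{1} h(t) sin(2*pi*t) dt.
Integrating by parts (boundary term plus one more integral), an antiderivative of (4 - 4*t) sin(2*pi*t) is 2*t*cos(2*pi*t)/pi - sin(2*pi*t)/pi**2 - 2*cos(2*pi*t)/pi; evaluating from -1 to 1: ∫_{-1}^{1} (4 - 4*t) sin(2*pi*t) dt = (0) - (-4/pi) = 4/pi.
Hence b_2 = 4/pi.

4/pi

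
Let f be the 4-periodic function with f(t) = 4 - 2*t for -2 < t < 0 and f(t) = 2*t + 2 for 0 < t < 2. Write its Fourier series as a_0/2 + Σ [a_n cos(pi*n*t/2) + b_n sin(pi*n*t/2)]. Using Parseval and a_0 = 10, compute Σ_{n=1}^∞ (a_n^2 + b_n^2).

14/3

Parseval: a_0^2/2 + Σ_{n≥1} (a_n^2+b_n^2) = 1/2 ∫_{-2}^{2} f(t)^2 dt = 164/3.
Subtract a_0^2/2 = 50: Σ (a_n^2+b_n^2) = 14/3.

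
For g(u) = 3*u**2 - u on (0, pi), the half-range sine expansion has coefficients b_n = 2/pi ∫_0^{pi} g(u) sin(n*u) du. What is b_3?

-2/3 - 8/(9*pi) + 2*pi

b_3 = 2/pi ∫_0^{pi} (3*u**2 - u) sin(3*u) du.
Integrating by parts twice (tabular method), an antiderivative of (3*u**2 - u) sin(3*u) is -u**2*cos(3*u) + 2*u*sin(3*u)/3 + u*cos(3*u)/3 - sin(3*u)/9 + 2*cos(3*u)/9; evaluating from 0 to pi: ∫_{0}^{pi} (3*u**2 - u) sin(3*u) du = (-pi/3 - 2/9 + pi**2) - (2/9) = -pi/3 - 4/9 + pi**2.
Hence b_3 = (2/pi)·(-pi/3 - 4/9 + pi**2) = -2/3 - 8/(9*pi) + 2*pi.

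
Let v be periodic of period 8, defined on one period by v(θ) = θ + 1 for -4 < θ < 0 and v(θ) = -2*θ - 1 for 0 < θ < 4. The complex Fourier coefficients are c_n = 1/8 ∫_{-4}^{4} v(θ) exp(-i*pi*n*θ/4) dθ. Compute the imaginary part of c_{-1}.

-4/pi

Since v is real-valued, Im(c_{-1}) = -1/8 ∫_{-4}^{4} v(θ) sin(-pi*θ/4) dθ = b_{1}/2.
Split the integral at the breakpoints.
Integrating by parts (boundary term plus one more integral), an antiderivative of (θ + 1) sin(-pi*θ/4) is 4*θ*cos(pi*θ/4)/pi - 16*sin(pi*θ/4)/pi**2 + 4*cos(pi*θ/4)/pi; evaluating from -4 to 0: ∫_{-4}^{0} (θ + 1) sin(-pi*θ/4) dθ = (4/pi) - (12/pi) = -8/pi.
Integrating by parts (boundary term plus one more integral), an antiderivative of (-2*θ - 1) sin(-pi*θ/4) is -8*θ*cos(pi*θ/4)/pi + 32*sin(pi*θ/4)/pi**2 - 4*cos(pi*θ/4)/pi; evaluating from 0 to 4: ∫_{0}^{4} (-2*θ - 1) sin(-pi*θ/4) dθ = (36/pi) - (-4/pi) = 40/pi.
So ∫_{-4}^{4} v(θ) sin(-pi*θ/4) dθ = 32/pi.
Hence Im(c_{-1}) = (-1/8)·(32/pi) = -4/pi.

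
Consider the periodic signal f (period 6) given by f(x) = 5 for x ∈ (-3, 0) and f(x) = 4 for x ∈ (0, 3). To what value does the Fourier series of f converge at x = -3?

x = -3 differs from x = 3 by -1 full period(s), and the series is 6-periodic.
At x = 3 the one-sided limits are f(3^-) = 4 and f(3^+) = 5.
By Dirichlet's theorem the series converges to their average, [(4) + (5)]/2 = 9/2.

9/2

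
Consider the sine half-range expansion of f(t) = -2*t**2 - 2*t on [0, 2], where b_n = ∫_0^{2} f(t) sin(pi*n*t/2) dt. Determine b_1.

b_1 = ∫_0^{2} (-2*t**2 - 2*t) sin(pi*t/2) dt.
Integrating by parts twice (tabular method), an antiderivative of (-2*t**2 - 2*t) sin(pi*t/2) is 4*t**2*cos(pi*t/2)/pi - 16*t*sin(pi*t/2)/pi**2 + 4*t*cos(pi*t/2)/pi - 8*sin(pi*t/2)/pi**2 - 32*cos(pi*t/2)/pi**3; evaluating from 0 to 2: ∫_{0}^{2} (-2*t**2 - 2*t) sin(pi*t/2) dt = (-24/pi + 32/pi**3) - (-32/pi**3) = -24/pi + 64/pi**3.
Hence b_1 = -24/pi + 64/pi**3.

-24/pi + 64/pi**3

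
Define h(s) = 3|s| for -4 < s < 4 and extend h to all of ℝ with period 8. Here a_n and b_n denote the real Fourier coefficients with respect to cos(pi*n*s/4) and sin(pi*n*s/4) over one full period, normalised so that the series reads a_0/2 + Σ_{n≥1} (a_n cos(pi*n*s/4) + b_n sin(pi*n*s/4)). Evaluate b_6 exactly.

0

b_6 = 1/4 ∫_{-4}^{4} h(s) sin(3*pi*s/2) ds.
h is even and sin(3*pi*s/2) is odd, so the integrand is odd over a symmetric interval and the integral vanishes.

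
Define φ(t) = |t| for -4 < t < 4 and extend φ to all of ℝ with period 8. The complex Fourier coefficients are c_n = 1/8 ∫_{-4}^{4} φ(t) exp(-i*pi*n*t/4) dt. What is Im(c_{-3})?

0

Since φ is real-valued, Im(c_{-3}) = -1/8 ∫_{-4}^{4} φ(t) sin(-3*pi*t/4) dt = b_{3}/2.
(φ is even, so the integrand is odd over a symmetric interval and the integral vanishes.)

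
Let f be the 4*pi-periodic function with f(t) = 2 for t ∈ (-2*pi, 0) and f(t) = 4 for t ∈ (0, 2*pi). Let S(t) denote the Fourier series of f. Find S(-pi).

f is continuous at t = -pi with value 2, so the series converges to 2 there.

2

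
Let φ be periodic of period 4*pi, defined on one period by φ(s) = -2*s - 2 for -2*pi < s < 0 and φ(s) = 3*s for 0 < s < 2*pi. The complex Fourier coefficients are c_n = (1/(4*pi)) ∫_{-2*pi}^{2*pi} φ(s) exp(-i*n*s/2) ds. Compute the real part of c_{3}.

-10/(9*pi)

Since φ is real-valued, Re(c_{3}) = (1/(4*pi)) ∫_{-2*pi}^{2*pi} φ(s) cos(3*s/2) ds = a_{3}/2.
Split the integral at the breakpoints.
Integrating by parts (boundary term plus one more integral), an antiderivative of (-2*s - 2) cos(3*s/2) is -4*s*sin(3*s/2)/3 - 4*sin(3*s/2)/3 - 8*cos(3*s/2)/9; evaluating from -2*pi to 0: ∫_{-2*pi}^{0} (-2*s - 2) cos(3*s/2) ds = (-8/9) - (8/9) = -16/9.
Integrating by parts (boundary term plus one more integral), an antiderivative of (3*s) cos(3*s/2) is 2*s*sin(3*s/2) + 4*cos(3*s/2)/3; evaluating from 0 to 2*pi: ∫_{0}^{2*pi} (3*s) cos(3*s/2) ds = (-4/3) - (4/3) = -8/3.
So ∫_{-2*pi}^{2*pi} φ(s) cos(3*s/2) ds = -40/9.
Hence Re(c_{3}) = (1/(4*pi))·(-40/9) = -10/(9*pi).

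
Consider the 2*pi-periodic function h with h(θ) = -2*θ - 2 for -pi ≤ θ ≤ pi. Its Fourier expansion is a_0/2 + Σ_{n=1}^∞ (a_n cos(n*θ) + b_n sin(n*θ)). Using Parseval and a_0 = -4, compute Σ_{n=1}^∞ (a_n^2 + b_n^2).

8*pi**2/3

Parseval: a_0^2/2 + Σ_{n≥1} (a_n^2+b_n^2) = 1/pi ∫_{-pi}^{pi} h(θ)^2 dθ = 8 + 8*pi**2/3.
Subtract a_0^2/2 = 8: Σ (a_n^2+b_n^2) = 8*pi**2/3.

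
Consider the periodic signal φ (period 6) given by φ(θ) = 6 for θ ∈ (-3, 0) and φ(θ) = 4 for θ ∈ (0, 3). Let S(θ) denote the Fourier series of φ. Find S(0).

5

At θ = 0 the one-sided limits are φ(0^-) = 6 and φ(0^+) = 4.
By Dirichlet's theorem the series converges to their average, [(6) + (4)]/2 = 5.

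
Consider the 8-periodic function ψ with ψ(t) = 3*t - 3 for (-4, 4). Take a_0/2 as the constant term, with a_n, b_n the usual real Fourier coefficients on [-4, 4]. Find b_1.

24/pi

b_1 = 1/4 ∫_{-4}^{4} ψ(t) sin(pi*t/4) dt.
Integrating by parts (boundary term plus one more integral), an antiderivative of (3*t - 3) sin(pi*t/4) is -12*t*cos(pi*t/4)/pi + 48*sin(pi*t/4)/pi**2 + 12*cos(pi*t/4)/pi; evaluating from -4 to 4: ∫_{-4}^{4} (3*t - 3) sin(pi*t/4) dt = (36/pi) - (-60/pi) = 96/pi.
Hence b_1 = (1/4)·(96/pi) = 24/pi.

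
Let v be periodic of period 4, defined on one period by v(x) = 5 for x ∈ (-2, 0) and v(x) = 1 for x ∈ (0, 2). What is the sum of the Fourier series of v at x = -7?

x = -7 differs from x = 1 by -2 full period(s), and the series is 4-periodic.
v is continuous at x = 1 with value 1, so the series converges to 1 there.

1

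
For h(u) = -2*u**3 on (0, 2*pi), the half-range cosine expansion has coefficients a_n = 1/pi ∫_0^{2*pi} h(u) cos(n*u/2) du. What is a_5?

a_5 = 1/pi ∫_0^{2*pi} (-2*u**3) cos(5*u/2) du.
Integrating by parts three times (tabular method), an antiderivative of (-2*u**3) cos(5*u/2) is -4*u**3*sin(5*u/2)/5 - 24*u**2*cos(5*u/2)/25 + 96*u*sin(5*u/2)/125 + 192*cos(5*u/2)/625; evaluating from 0 to 2*pi: ∫_{0}^{2*pi} (-2*u**3) cos(5*u/2) du = (-192/625 + 96*pi**2/25) - (192/625) = -384/625 + 96*pi**2/25.
Hence a_5 = (1/pi)·(-384/625 + 96*pi**2/25) = 96*(-4 + 25*pi**2)/(625*pi).

96*(-4 + 25*pi**2)/(625*pi)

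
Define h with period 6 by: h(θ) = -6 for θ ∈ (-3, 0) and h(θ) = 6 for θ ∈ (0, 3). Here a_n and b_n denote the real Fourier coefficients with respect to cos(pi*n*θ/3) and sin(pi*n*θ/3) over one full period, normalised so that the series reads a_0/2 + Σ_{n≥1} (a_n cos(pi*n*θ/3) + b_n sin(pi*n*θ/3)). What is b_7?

24/(7*pi)

b_7 = 1/3 ∫_{-3}^{3} h(θ) sin(7*pi*θ/3) dθ.
h is odd and sin(7*pi*θ/3) is odd, so the integrand is even and b_7 = 2/3 ∫_0^{3} h(θ) sin(7*pi*θ/3) dθ.
Directly, an antiderivative of (6) sin(7*pi*θ/3) is -18*cos(7*pi*θ/3)/(7*pi); evaluating from 0 to 3: ∫_{0}^{3} (6) sin(7*pi*θ/3) dθ = (18/(7*pi)) - (-18/(7*pi)) = 36/(7*pi).
Hence b_7 = (2/3)·(36/(7*pi)) = 24/(7*pi).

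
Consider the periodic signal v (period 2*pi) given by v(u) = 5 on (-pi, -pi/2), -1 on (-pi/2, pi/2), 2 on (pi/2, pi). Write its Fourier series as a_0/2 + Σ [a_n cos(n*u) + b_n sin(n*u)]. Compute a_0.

5/2

a_0 = 1/pi ∫_{-pi}^{pi} v(u) du = 1/pi · (5*pi/2) = 5/2.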